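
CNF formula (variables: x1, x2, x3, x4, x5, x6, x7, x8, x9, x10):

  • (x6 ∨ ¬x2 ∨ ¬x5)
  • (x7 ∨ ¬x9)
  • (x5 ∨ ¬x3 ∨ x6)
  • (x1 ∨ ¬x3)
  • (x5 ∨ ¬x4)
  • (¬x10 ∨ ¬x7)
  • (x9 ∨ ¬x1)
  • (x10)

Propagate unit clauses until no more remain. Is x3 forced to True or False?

False

(x10) stands alone — x10 = True.
(¬x10 ∨ ¬x7) with x10 = True leaves only ¬x7, so x7 = False.
From (x7 ∨ ¬x9) and x7 = False: x9 = False.
In (x9 ∨ ¬x1), x9 is now false; ¬x1 must hold, so x1 = False.
(¬x3 ∨ x1) with x1 = False leaves only ¬x3, so x3 = False.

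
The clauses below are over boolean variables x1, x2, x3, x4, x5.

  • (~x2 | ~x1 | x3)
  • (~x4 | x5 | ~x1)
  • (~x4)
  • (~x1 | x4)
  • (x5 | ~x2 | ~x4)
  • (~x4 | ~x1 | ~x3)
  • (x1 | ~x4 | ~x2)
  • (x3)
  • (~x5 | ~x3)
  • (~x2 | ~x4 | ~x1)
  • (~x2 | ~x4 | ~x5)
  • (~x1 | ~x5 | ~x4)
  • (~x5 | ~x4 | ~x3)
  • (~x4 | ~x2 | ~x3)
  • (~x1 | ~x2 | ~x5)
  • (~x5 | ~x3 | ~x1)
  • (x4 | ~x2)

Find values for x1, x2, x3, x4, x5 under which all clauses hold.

x1=F, x2=F, x3=T, x4=F, x5=F

(~x4) is a unit clause, so x4 = False.
(~x1) is a unit clause, so x1 = False.
(x3) is a unit clause, so x3 = True.
(~x5) is a unit clause, so x5 = False.
(~x2) is a unit clause, so x2 = False.
Every clause has at least one true literal under this assignment.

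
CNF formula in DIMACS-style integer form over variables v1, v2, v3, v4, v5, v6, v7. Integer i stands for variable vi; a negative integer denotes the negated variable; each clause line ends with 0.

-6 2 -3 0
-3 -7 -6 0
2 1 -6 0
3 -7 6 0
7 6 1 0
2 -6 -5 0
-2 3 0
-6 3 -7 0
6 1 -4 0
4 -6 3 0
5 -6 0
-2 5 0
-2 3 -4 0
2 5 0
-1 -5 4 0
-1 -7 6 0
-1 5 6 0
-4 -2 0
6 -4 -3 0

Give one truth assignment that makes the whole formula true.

v1=T, v2=F, v3=F, v4=T, v5=T, v6=F, v7=F

Check each clause:
  1. (NOT v3 OR v2 OR NOT v6) — NOT v6 is true.
  2. (NOT v7 OR NOT v6 OR NOT v3) — NOT v7 is true.
  3. (v1 OR NOT v6 OR v2) — v1 is true.
  4. (v3 OR v6 OR NOT v7) — NOT v7 is true.
  5. (v1 OR v6 OR v7) — v1 is true.
  6. (v2 OR NOT v5 OR NOT v6) — NOT v6 is true.
  7. (v3 OR NOT v2) — NOT v2 is true.
  8. (v3 OR NOT v7 OR NOT v6) — NOT v7 is true.
  9. (v1 OR NOT v4 OR v6) — v1 is true.
  10. (NOT v6 OR v4 OR v3) — NOT v6 is true.
  11. (v5 OR NOT v6) — NOT v6 is true.
  12. (NOT v2 OR v5) — v5 is true.
  13. (v3 OR NOT v2 OR NOT v4) — NOT v2 is true.
  14. (v2 OR v5) — v5 is true.
  15. (NOT v1 OR v4 OR NOT v5) — v4 is true.
  16. (v6 OR NOT v1 OR NOT v7) — NOT v7 is true.
  17. (NOT v1 OR v6 OR v5) — v5 is true.
  18. (NOT v2 OR NOT v4) — NOT v2 is true.
  19. (NOT v4 OR NOT v3 OR v6) — NOT v3 is true.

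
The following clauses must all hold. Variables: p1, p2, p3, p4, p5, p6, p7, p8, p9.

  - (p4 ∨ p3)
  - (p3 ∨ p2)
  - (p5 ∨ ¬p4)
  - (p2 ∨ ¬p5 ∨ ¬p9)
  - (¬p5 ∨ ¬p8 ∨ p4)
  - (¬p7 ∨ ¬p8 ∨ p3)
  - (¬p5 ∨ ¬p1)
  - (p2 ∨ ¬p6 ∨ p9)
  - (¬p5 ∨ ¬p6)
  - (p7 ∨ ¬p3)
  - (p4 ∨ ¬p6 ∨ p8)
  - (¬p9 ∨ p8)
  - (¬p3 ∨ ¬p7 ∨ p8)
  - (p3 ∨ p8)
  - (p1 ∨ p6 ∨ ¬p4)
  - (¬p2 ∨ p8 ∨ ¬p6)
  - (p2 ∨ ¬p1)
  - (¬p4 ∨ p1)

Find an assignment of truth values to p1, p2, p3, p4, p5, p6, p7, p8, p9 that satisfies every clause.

p1=0, p2=1, p3=1, p4=0, p5=0, p6=1, p7=1, p8=1, p9=1

Check each clause:
  1. (p4 ∨ p3) — p3 is true.
  2. (p2 ∨ p3) — p2 is true.
  3. (¬p4 ∨ p5) — ¬p4 is true.
  4. (¬p9 ∨ ¬p5 ∨ p2) — p2 is true.
  5. (¬p5 ∨ p4 ∨ ¬p8) — ¬p5 is true.
  6. (p3 ∨ ¬p7 ∨ ¬p8) — p3 is true.
  7. (¬p1 ∨ ¬p5) — ¬p5 is true.
  8. (p2 ∨ ¬p6 ∨ p9) — p9 is true.
  9. (¬p5 ∨ ¬p6) — ¬p5 is true.
  10. (p7 ∨ ¬p3) — p7 is true.
  11. (p4 ∨ ¬p6 ∨ p8) — p8 is true.
  12. (¬p9 ∨ p8) — p8 is true.
  13. (¬p3 ∨ ¬p7 ∨ p8) — p8 is true.
  14. (p8 ∨ p3) — p8 is true.
  15. (p6 ∨ p1 ∨ ¬p4) — ¬p4 is true.
  16. (p8 ∨ ¬p2 ∨ ¬p6) — p8 is true.
  17. (p2 ∨ ¬p1) — p2 is true.
  18. (p1 ∨ ¬p4) — ¬p4 is true.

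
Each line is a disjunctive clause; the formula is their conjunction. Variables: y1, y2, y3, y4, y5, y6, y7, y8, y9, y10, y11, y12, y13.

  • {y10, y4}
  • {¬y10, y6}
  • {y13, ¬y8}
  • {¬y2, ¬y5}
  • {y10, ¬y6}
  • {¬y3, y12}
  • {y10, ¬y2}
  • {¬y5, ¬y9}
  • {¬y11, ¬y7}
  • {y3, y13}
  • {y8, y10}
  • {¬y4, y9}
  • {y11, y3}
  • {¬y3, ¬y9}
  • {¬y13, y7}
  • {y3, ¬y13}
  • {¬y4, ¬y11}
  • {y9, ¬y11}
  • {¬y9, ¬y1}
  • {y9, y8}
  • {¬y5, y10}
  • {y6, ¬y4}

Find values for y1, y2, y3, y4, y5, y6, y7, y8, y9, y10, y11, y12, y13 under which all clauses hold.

y1=T, y2=F, y3=T, y4=F, y5=T, y6=T, y7=T, y8=T, y9=F, y10=T, y11=F, y12=T, y13=T

y2 occurs only negated in the remaining clauses — set y2 = False.
Pure literal: y12 appears only positively; assign y12 = True.
Try y1 = True.
  then y9 is forced to False.
  then y4 is forced to False.
  then y10 is forced to True.
  then y6 is forced to True.
  then y11 is forced to False.
  then y3 is forced to True.
  then y8 is forced to True.
  then y13 is forced to True.
  then y7 is forced to True.
y5 is now unconstrained; take y5 = True.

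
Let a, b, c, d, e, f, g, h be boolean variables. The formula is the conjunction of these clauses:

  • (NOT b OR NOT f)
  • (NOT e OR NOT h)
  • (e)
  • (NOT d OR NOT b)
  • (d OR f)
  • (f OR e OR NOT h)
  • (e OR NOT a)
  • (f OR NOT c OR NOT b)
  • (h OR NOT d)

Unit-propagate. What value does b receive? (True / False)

(e) stands alone — e = True.
In (NOT e OR NOT h), NOT e is now false; NOT h must hold, so h = False.
(h OR NOT d): since h = False, the clause reduces to (NOT d). d = False.
In (d OR f), d is now false; f must hold, so f = True.
From (NOT f OR NOT b) and f = True: b = False.

False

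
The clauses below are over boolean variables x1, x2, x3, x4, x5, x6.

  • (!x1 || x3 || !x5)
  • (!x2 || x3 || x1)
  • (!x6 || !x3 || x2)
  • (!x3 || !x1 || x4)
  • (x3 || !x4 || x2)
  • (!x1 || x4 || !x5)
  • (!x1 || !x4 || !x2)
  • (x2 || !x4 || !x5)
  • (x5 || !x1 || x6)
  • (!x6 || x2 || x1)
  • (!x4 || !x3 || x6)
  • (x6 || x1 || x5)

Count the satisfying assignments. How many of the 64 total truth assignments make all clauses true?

9

Case analysis on x1 and x2:
  x1=1, x2=1: remaining (x3,x4,x5,x6) ∈ {(0,0,0,1)} — 1.
  x1=1, x2=0: remaining (x3,x4,x5,x6) ∈ {(0,0,0,1)} — 1.
  x1=0, x2=1: 5 of the 16 assignments to (x3,x4,x5,x6) work.
  x1=0, x2=0: remaining (x3,x4,x5,x6) ∈ {(0,0,1,0); (1,0,1,0)} — 2.
Total: 1 + 1 + 5 + 2 = 9.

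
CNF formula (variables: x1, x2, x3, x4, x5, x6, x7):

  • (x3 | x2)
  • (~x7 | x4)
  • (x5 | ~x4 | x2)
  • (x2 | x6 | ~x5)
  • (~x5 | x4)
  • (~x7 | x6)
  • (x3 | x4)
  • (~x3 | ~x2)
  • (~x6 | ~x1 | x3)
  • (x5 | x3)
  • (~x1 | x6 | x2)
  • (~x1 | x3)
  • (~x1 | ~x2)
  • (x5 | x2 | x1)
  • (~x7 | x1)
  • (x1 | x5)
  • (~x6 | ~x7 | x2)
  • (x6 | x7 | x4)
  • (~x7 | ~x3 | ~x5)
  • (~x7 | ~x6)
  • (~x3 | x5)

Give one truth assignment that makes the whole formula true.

x1 = False  x2 = False  x3 = True  x4 = True  x5 = True  x6 = True  x7 = False

Check each clause:
  1. (x2 | x3) — x3 is true.
  2. (~x7 | x4) — ~x7 is true.
  3. (~x4 | x5 | x2) — x5 is true.
  4. (~x5 | x6 | x2) — x6 is true.
  5. (~x5 | x4) — x4 is true.
  6. (x6 | ~x7) — ~x7 is true.
  7. (x4 | x3) — x3 is true.
  8. (~x2 | ~x3) — ~x2 is true.
  9. (x3 | ~x6 | ~x1) — x3 is true.
  10. (x3 | x5) — x3 is true.
  11. (x2 | ~x1 | x6) — x6 is true.
  12. (~x1 | x3) — x3 is true.
  13. (~x2 | ~x1) — ~x2 is true.
  14. (x2 | x5 | x1) — x5 is true.
  15. (~x7 | x1) — ~x7 is true.
  16. (x1 | x5) — x5 is true.
  17. (~x6 | ~x7 | x2) — ~x7 is true.
  18. (x7 | x6 | x4) — x4 is true.
  19. (~x3 | ~x5 | ~x7) — ~x7 is true.
  20. (~x6 | ~x7) — ~x7 is true.
  21. (x5 | ~x3) — x5 is true.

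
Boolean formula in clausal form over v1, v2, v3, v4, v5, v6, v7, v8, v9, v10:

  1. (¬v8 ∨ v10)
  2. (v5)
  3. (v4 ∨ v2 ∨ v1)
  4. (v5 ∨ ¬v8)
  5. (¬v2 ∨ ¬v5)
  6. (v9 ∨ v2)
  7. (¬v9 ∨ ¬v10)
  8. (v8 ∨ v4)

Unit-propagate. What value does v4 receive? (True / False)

True

(v5) is a unit clause: v5 = True.
In (¬v5 ∨ ¬v2), ¬v5 is now false; ¬v2 must hold, so v2 = False.
(v9 ∨ v2) with v2 = False leaves only v9, so v9 = True.
From (¬v9 ∨ ¬v10) and v9 = True: v10 = False.
(v10 ∨ ¬v8): since v10 = False, the clause reduces to (¬v8). v8 = False.
From (v8 ∨ v4) and v8 = False: v4 = True.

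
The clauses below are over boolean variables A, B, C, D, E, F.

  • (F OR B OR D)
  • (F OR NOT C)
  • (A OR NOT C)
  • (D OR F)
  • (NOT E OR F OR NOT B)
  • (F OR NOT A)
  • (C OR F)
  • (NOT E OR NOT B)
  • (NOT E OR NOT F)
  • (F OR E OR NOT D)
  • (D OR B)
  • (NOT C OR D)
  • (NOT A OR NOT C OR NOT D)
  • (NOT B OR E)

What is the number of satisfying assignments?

2

The models are:
  A=0 B=0 C=0 D=1 E=0 F=1
  A=1 B=0 C=0 D=1 E=0 F=1
Count: 2.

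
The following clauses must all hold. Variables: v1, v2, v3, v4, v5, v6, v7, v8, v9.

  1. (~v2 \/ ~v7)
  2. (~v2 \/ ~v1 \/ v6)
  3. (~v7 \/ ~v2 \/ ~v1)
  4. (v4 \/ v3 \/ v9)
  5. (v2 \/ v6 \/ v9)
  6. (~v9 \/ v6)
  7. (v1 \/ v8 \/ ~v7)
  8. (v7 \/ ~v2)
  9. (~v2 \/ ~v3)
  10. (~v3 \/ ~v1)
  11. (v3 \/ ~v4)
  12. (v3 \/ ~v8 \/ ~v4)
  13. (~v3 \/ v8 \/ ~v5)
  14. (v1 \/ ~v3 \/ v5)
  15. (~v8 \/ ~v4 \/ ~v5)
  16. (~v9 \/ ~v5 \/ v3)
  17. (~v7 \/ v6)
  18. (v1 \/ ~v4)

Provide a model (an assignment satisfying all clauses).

v1=False, v2=False, v3=True, v4=False, v5=True, v6=True, v7=True, v8=True, v9=False

v6 occurs only positively in the remaining clauses — set v6 = True.
Set v1 = False and propagate.
  then v4 is forced to False.
Branch on v2: take v2 = False.
Try v3 = True.
  then v5 is forced to True.
  then v8 is forced to True.
v7, v9 are now unconstrained; take v7 = True, v9 = False.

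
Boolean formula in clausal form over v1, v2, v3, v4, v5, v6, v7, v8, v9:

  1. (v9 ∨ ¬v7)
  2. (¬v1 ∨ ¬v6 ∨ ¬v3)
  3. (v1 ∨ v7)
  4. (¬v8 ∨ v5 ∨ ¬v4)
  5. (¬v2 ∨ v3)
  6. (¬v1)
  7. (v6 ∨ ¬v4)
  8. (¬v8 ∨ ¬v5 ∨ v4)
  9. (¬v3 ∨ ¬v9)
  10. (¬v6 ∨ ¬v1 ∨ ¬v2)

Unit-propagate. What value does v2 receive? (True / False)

Unit clause (¬v1) sets v1 = False.
(v7 ∨ v1): since v1 = False, the clause reduces to (v7). v7 = True.
(¬v7 ∨ v9): since v7 = True, the clause reduces to (v9). v9 = True.
(¬v3 ∨ ¬v9) with v9 = True leaves only ¬v3, so v3 = False.
(v3 ∨ ¬v2): since v3 = False, the clause reduces to (¬v2). v2 = False.

False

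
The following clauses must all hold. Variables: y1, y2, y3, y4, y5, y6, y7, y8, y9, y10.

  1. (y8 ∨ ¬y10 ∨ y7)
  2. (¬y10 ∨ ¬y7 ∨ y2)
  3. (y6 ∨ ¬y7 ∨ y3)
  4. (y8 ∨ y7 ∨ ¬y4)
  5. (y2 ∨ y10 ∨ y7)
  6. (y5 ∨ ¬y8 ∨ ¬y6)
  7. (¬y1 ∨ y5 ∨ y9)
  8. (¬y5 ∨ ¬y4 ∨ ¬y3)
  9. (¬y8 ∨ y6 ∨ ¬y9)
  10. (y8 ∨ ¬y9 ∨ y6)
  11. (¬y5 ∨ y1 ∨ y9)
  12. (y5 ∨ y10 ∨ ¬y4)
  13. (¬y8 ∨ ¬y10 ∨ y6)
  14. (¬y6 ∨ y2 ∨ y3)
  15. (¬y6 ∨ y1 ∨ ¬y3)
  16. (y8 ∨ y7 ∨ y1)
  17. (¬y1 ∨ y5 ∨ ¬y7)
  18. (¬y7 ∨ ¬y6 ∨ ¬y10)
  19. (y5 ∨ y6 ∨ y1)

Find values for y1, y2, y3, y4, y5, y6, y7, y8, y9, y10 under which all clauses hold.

y1=True, y2=True, y3=False, y4=True, y5=True, y6=True, y7=True, y8=False, y9=False, y10=False

Check each clause:
  1. (¬y10 ∨ y7 ∨ y8) — ¬y10 is true.
  2. (¬y10 ∨ ¬y7 ∨ y2) — y2 is true.
  3. (y3 ∨ y6 ∨ ¬y7) — y6 is true.
  4. (y8 ∨ ¬y4 ∨ y7) — y7 is true.
  5. (y7 ∨ y10 ∨ y2) — y2 is true.
  6. (y5 ∨ ¬y8 ∨ ¬y6) — ¬y8 is true.
  7. (y9 ∨ ¬y1 ∨ y5) — y5 is true.
  8. (¬y5 ∨ ¬y4 ∨ ¬y3) — ¬y3 is true.
  9. (¬y9 ∨ ¬y8 ∨ y6) — ¬y8 is true.
  10. (y6 ∨ ¬y9 ∨ y8) — y6 is true.
  11. (y1 ∨ y9 ∨ ¬y5) — y1 is true.
  12. (y10 ∨ y5 ∨ ¬y4) — y5 is true.
  13. (¬y8 ∨ y6 ∨ ¬y10) — ¬y8 is true.
  14. (¬y6 ∨ y3 ∨ y2) — y2 is true.
  15. (¬y6 ∨ ¬y3 ∨ y1) — y1 is true.
  16. (y7 ∨ y1 ∨ y8) — y1 is true.
  17. (¬y7 ∨ y5 ∨ ¬y1) — y5 is true.
  18. (¬y6 ∨ ¬y7 ∨ ¬y10) — ¬y10 is true.
  19. (y5 ∨ y1 ∨ y6) — y1 is true.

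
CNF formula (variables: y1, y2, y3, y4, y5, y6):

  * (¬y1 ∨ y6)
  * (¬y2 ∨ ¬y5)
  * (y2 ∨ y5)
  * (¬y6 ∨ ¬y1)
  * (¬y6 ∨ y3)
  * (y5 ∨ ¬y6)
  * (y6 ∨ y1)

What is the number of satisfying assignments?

Satisfying assignments:
  y1=F y2=F y3=T y4=F y5=T y6=T
  y1=F y2=F y3=T y4=T y5=T y6=T
Count: 2.

2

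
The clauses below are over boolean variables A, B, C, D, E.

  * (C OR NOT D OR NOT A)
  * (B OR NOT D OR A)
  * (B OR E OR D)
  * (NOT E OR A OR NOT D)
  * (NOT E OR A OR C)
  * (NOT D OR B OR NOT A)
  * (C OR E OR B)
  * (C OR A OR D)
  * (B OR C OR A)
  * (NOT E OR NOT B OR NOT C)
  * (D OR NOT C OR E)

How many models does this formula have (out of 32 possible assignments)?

Split on A, then C.
  A=1, C=1: remaining (B,D,E) ∈ {(0,0,1); (1,1,0)} — 2.
  A=1, C=0: remaining (B,D,E) ∈ {(0,0,1); (1,0,0); (1,0,1)} — 3.
  A=0, C=1: remaining (B,D,E) ∈ {(0,0,1); (1,1,0)} — 2.
  A=0, C=0: remaining (B,D,E) ∈ {(1,1,0)} — 1.
Total: 2 + 3 + 2 + 1 = 8.

8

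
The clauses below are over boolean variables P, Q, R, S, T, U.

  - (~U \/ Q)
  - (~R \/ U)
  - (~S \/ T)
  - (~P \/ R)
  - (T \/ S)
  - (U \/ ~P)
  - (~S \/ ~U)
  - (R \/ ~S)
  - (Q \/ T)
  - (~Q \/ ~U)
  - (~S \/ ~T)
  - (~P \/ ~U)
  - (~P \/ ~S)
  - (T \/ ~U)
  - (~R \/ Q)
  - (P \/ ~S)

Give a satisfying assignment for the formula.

Try P = False.
  then S is forced to False.
  then T is forced to True.
Try Q = True.
  then U is forced to False.
  then R is forced to False.
Check each clause:
  1. (~U \/ Q) — Q is true.
  2. (~R \/ U) — ~R is true.
  3. (T \/ ~S) — ~S is true.
  4. (~P \/ R) — ~P is true.
  5. (S \/ T) — T is true.
  6. (U \/ ~P) — ~P is true.
  7. (~S \/ ~U) — ~U is true.
  8. (~S \/ R) — ~S is true.
  9. (T \/ Q) — Q is true.
  10. (~U \/ ~Q) — ~U is true.
  11. (~T \/ ~S) — ~S is true.
  12. (~U \/ ~P) — ~U is true.
  13. (~S \/ ~P) — ~S is true.
  14. (T \/ ~U) — ~U is true.
  15. (Q \/ ~R) — Q is true.
  16. (~S \/ P) — ~S is true.

P=False, Q=True, R=False, S=False, T=True, U=False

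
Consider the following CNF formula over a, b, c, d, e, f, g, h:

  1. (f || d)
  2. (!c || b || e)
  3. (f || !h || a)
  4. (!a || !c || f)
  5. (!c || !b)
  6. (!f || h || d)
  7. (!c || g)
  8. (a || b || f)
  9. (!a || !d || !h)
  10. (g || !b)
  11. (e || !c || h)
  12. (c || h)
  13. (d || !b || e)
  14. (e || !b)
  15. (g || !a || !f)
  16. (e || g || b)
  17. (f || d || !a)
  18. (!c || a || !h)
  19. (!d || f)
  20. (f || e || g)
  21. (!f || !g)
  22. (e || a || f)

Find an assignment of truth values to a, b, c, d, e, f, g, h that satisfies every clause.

Pure literal: e appears only positively; assign e = True.
Set a = False and propagate.
Try b = False.
  then f is forced to True.
  then g is forced to False.
  then c is forced to False.
  then h is forced to True.
d is now unconstrained; take d = True.
Every clause has at least one true literal under this assignment.

a = False, b = False, c = False, d = True, e = True, f = True, g = False, h = True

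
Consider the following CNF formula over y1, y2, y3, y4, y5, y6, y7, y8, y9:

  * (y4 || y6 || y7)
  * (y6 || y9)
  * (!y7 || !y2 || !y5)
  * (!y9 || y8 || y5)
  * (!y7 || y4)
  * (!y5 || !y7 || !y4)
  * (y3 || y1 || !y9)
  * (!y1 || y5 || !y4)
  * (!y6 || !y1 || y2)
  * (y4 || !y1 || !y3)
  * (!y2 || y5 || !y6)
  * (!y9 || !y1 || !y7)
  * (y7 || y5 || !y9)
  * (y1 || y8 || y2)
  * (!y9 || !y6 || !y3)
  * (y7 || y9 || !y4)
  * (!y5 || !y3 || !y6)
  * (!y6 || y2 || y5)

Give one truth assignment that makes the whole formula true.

y1=F, y2=F, y3=F, y4=F, y5=T, y6=T, y7=F, y8=T, y9=F

Pure literal: y8 appears only positively; assign y8 = True.
Set y1 = False and propagate.
Set y2 = False and propagate.
Set y3 = False and propagate.
  then y9 is forced to False.
  then y6 is forced to True.
  then y5 is forced to True.
For the remaining variables, y4 = False, y7 = False works.
Every clause has at least one true literal under this assignment.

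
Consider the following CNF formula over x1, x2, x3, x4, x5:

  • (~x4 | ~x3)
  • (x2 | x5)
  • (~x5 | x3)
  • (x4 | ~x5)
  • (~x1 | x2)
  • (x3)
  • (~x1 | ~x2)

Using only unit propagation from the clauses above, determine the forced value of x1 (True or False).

False

(x3) stands alone — x3 = True.
(~x3 | ~x4) with x3 = True leaves only ~x4, so x4 = False.
In (x4 | ~x5), x4 is now false; ~x5 must hold, so x5 = False.
From (x5 | x2) and x5 = False: x2 = True.
In (~x1 | ~x2), ~x2 is now false; ~x1 must hold, so x1 = False.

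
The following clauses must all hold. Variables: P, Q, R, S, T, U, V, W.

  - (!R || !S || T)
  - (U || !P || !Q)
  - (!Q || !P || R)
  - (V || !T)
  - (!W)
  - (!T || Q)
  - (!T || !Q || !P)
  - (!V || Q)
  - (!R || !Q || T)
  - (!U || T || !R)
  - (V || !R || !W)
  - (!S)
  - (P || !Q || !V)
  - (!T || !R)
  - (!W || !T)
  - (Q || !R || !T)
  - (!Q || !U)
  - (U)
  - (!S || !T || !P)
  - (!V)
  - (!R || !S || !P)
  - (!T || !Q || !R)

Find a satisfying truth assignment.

P=T, Q=F, R=F, S=F, T=F, U=T, V=F, W=F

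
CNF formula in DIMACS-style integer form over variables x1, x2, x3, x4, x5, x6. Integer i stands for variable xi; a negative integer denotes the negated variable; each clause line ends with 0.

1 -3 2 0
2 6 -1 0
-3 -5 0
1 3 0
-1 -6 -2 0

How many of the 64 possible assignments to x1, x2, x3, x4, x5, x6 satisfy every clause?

16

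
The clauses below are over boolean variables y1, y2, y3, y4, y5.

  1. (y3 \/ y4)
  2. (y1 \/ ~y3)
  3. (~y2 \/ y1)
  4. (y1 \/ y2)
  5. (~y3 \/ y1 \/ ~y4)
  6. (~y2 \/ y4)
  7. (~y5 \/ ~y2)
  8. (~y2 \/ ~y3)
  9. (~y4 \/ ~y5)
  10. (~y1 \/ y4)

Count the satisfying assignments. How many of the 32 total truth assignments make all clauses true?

The models are:
  y1=T y2=F y3=F y4=T y5=F
  y1=T y2=F y3=T y4=T y5=F
  y1=T y2=T y3=F y4=T y5=F
That's 3 in total.

3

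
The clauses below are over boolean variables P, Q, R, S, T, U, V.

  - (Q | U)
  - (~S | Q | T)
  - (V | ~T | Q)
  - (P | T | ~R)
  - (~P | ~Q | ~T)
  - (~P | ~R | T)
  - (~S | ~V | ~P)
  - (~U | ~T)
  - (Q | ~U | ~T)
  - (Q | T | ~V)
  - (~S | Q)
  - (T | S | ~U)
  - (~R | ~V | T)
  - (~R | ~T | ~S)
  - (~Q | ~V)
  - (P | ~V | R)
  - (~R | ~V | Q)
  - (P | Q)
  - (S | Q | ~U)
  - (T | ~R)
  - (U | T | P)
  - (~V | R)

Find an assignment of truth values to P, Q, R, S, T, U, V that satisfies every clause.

Set P = True and propagate.
Branch on Q: take Q = True.
  then T is forced to False.
  then R is forced to False.
  then V is forced to False.
Set S = True and propagate.
U is now unconstrained; take U = False.
Every clause has at least one true literal under this assignment.

P=1  Q=1  R=0  S=1  T=0  U=0  V=0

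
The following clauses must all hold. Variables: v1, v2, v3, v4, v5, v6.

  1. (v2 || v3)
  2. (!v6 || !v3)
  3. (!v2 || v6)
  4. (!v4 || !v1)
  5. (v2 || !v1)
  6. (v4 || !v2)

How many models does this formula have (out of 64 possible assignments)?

6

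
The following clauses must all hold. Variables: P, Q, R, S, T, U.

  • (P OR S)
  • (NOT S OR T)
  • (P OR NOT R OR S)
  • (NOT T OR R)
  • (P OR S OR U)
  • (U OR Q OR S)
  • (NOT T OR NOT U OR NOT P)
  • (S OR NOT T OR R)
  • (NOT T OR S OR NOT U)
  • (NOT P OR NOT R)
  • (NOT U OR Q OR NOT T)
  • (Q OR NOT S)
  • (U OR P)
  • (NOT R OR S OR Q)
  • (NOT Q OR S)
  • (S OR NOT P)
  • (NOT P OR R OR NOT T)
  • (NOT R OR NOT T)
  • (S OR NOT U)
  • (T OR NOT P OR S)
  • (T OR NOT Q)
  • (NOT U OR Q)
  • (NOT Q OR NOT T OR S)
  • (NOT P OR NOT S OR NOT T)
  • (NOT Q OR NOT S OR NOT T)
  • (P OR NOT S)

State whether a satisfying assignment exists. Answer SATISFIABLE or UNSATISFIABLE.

S = True:
  propagation gives T=True, R=True; an empty clause results — contradiction.
S = False:
  propagation gives P=True; an empty clause results — contradiction.
Every branch closes, so no satisfying assignment exists.

UNSATISFIABLE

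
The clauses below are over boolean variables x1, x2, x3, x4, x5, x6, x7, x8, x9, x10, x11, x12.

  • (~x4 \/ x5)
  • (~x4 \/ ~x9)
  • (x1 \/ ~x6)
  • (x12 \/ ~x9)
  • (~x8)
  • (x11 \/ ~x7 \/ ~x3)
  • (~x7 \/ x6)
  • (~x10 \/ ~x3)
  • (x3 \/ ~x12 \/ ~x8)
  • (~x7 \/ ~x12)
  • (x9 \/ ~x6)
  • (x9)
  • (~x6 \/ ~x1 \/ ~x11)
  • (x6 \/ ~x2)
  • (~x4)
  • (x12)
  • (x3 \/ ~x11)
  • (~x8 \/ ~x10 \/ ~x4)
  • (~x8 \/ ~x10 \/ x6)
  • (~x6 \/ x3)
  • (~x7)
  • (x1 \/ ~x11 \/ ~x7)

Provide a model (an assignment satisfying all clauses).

x1=T, x2=F, x3=T, x4=F, x5=F, x6=F, x7=F, x8=F, x9=T, x10=F, x11=T, x12=T

The clause (~x8) is unit: x8 must be False.
Unit propagation: (x9) forces x9 = True.
(~x4) is a unit clause, so x4 = False.
The clause (x12) is unit: x12 must be True.
The clause (~x7) is unit: x7 must be False.
x2 occurs only negated in the remaining clauses — set x2 = False.
Pure literal: x10 appears only negated; assign x10 = False.
Try x1 = True.
Set x3 = True and propagate.
Branch on x6: take x6 = False.
x5, x11 are now unconstrained; take x5 = False, x11 = True.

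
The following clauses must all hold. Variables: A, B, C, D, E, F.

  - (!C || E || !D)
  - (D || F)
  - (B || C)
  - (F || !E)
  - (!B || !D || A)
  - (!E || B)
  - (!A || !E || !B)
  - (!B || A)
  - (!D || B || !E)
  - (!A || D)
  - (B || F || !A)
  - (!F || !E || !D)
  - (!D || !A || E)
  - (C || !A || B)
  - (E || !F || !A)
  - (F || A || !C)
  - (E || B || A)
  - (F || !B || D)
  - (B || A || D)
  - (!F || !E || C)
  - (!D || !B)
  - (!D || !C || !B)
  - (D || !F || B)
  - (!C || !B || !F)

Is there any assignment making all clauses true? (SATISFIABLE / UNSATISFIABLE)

UNSATISFIABLE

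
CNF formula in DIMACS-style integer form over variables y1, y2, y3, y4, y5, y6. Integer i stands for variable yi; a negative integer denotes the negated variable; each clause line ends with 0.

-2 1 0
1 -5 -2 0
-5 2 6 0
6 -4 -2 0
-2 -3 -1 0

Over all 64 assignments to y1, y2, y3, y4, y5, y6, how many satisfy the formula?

Case analysis on y2 and y1:
  y2=1, y1=1: y5 free; 3 ways for (y3,y4,y6) × 2^1 = 6.
  y2=1, y1=0: a clause becomes empty — 0.
  y2=0, y1=1: y3, y4 free; 3 ways for (y5,y6) × 2^2 = 12.
  y2=0, y1=0: y3, y4 free; 3 ways for (y5,y6) × 2^2 = 12.
Total: 6 + 0 + 12 + 12 = 30.

30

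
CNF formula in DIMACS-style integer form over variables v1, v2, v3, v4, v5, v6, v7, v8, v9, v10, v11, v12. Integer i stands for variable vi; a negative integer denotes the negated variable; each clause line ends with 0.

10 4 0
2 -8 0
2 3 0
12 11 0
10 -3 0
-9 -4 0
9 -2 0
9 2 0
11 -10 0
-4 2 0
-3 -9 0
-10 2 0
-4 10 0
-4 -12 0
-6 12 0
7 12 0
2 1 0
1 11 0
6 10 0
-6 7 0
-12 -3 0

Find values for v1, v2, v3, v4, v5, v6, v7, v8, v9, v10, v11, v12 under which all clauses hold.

v1=1, v2=1, v3=0, v4=0, v5=1, v6=0, v7=1, v8=1, v9=1, v10=1, v11=1, v12=1

Check each clause:
  1. (v4 \/ v10) — v10 is true.
  2. (v2 \/ ~v8) — v2 is true.
  3. (v3 \/ v2) — v2 is true.
  4. (v11 \/ v12) — v11 is true.
  5. (~v3 \/ v10) — v10 is true.
  6. (~v9 \/ ~v4) — ~v4 is true.
  7. (v9 \/ ~v2) — v9 is true.
  8. (v9 \/ v2) — v9 is true.
  9. (~v10 \/ v11) — v11 is true.
  10. (~v4 \/ v2) — v2 is true.
  11. (~v3 \/ ~v9) — ~v3 is true.
  12. (v2 \/ ~v10) — v2 is true.
  13. (~v4 \/ v10) — v10 is true.
  14. (~v12 \/ ~v4) — ~v4 is true.
  15. (~v6 \/ v12) — ~v6 is true.
  16. (v7 \/ v12) — v12 is true.
  17. (v2 \/ v1) — v1 is true.
  18. (v1 \/ v11) — v1 is true.
  19. (v6 \/ v10) — v10 is true.
  20. (~v6 \/ v7) — ~v6 is true.
  21. (~v3 \/ ~v12) — ~v3 is true.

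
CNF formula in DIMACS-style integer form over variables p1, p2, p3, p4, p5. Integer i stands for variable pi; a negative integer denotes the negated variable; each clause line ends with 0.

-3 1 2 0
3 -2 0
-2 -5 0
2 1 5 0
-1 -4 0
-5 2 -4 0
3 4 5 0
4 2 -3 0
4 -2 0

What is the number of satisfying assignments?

3

The models are:
  p1=F p2=F p3=F p4=F p5=T
  p1=F p2=T p3=T p4=T p5=F
  p1=T p2=F p3=F p4=F p5=T
Count: 3.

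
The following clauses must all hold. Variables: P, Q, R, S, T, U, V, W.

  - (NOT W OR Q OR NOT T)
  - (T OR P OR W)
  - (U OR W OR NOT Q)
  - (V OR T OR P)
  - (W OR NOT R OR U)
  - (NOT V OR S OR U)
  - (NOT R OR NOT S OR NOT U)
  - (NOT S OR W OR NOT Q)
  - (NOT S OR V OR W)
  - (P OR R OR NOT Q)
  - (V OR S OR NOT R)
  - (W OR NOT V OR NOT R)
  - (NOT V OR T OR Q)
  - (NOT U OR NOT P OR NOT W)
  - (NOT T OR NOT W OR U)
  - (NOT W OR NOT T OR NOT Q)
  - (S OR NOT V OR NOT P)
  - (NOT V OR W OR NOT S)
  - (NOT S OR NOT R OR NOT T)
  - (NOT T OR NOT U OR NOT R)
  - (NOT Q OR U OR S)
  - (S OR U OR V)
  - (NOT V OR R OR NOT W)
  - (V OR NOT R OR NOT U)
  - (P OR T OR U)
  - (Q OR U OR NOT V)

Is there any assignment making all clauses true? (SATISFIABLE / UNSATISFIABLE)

Branch on P: take P = True.
Set Q = True and propagate.
For the remaining variables, R = True, S = True, T = False, U = False, V = False, W = True works.
Every clause has at least one true literal under this assignment.
So P = True  Q = True  R = True  S = True  T = False  U = False  V = False  W = True is a satisfying assignment.

SATISFIABLE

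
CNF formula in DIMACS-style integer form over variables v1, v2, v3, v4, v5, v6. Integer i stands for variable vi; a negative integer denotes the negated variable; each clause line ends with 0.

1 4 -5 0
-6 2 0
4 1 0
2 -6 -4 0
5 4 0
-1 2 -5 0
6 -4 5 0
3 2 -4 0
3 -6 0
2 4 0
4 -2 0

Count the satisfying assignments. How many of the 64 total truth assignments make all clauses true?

Split on v4, then v2.
  v4=T, v2=T: v1 free; 4 ways for (v3,v5,v6) × 2^1 = 8.
  v4=T, v2=F: remaining (v1,v3,v5,v6) ∈ {(F,T,T,F)} — 1.
  v4=F, v2=T: a clause becomes empty — 0.
  v4=F, v2=F: a clause becomes empty — 0.
Total: 8 + 1 + 0 + 0 = 9.

9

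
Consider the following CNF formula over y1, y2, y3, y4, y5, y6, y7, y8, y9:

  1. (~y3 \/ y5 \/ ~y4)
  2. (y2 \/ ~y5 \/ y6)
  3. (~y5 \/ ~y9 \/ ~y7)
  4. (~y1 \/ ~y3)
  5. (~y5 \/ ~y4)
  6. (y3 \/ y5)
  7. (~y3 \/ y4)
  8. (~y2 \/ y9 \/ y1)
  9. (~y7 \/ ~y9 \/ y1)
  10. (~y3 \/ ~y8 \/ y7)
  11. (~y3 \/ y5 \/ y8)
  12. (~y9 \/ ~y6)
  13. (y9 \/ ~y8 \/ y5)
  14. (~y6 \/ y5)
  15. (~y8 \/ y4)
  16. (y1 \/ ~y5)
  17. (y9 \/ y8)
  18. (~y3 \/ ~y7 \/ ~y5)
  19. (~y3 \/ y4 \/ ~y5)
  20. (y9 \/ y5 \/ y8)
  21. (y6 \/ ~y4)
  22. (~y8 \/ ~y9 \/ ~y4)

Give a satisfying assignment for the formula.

y1=True, y2=True, y3=False, y4=False, y5=True, y6=False, y7=False, y8=False, y9=True

Check each clause:
  1. (y5 \/ ~y3 \/ ~y4) — ~y3 is true.
  2. (~y5 \/ y2 \/ y6) — y2 is true.
  3. (~y7 \/ ~y5 \/ ~y9) — ~y7 is true.
  4. (~y1 \/ ~y3) — ~y3 is true.
  5. (~y5 \/ ~y4) — ~y4 is true.
  6. (y3 \/ y5) — y5 is true.
  7. (~y3 \/ y4) — ~y3 is true.
  8. (~y2 \/ y9 \/ y1) — y1 is true.
  9. (~y7 \/ y1 \/ ~y9) — y1 is true.
  10. (~y8 \/ ~y3 \/ y7) — ~y8 is true.
  11. (~y3 \/ y5 \/ y8) — ~y3 is true.
  12. (~y9 \/ ~y6) — ~y6 is true.
  13. (y9 \/ y5 \/ ~y8) — ~y8 is true.
  14. (y5 \/ ~y6) — ~y6 is true.
  15. (y4 \/ ~y8) — ~y8 is true.
  16. (~y5 \/ y1) — y1 is true.
  17. (y9 \/ y8) — y9 is true.
  18. (~y5 \/ ~y3 \/ ~y7) — ~y7 is true.
  19. (~y5 \/ ~y3 \/ y4) — ~y3 is true.
  20. (y5 \/ y8 \/ y9) — y9 is true.
  21. (~y4 \/ y6) — ~y4 is true.
  22. (~y9 \/ ~y4 \/ ~y8) — ~y8 is true.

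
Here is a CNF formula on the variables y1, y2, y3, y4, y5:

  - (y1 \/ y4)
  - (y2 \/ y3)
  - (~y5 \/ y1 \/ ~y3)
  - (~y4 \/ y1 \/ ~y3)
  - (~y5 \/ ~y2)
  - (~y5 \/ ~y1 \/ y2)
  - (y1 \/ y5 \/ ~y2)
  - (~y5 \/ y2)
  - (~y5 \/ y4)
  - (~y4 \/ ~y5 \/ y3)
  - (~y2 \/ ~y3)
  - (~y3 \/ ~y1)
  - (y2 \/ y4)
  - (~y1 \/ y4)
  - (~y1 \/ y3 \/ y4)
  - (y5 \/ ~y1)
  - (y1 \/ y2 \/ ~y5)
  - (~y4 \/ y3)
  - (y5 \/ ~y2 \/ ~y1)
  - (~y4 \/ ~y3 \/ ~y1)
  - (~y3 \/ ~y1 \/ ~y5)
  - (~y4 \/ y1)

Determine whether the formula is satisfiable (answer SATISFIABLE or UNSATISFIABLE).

UNSATISFIABLE

y1 = True:
  propagation gives y3=False, y2=True, y5=False; an empty clause results — contradiction.
y1 = False:
  propagation gives y4=True; an empty clause results — contradiction.
Every branch closes, so no satisfying assignment exists.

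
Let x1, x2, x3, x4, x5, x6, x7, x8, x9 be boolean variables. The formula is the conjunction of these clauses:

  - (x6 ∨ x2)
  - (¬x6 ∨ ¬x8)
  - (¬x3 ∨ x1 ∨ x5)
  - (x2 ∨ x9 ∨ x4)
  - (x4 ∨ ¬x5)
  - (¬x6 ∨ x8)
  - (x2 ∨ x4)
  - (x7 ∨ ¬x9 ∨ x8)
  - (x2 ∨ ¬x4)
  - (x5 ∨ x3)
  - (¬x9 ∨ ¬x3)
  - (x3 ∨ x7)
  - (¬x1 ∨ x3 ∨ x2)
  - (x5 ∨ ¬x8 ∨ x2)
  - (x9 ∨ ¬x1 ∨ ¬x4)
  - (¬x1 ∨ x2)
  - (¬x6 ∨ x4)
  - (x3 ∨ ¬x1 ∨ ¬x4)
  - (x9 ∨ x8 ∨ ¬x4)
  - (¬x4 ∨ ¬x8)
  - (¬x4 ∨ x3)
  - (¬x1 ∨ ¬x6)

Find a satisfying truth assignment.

x1=1, x2=1, x3=1, x4=0, x5=0, x6=0, x7=1, x8=0, x9=0

Pure literal: x2 appears only positively; assign x2 = True.
x7 occurs only positively in the remaining clauses — set x7 = True.
Set x1 = True and propagate.
  then x6 is forced to False.
The remaining clauses are satisfied by x3 = True, x4 = False, x5 = False, x8 = False, x9 = False.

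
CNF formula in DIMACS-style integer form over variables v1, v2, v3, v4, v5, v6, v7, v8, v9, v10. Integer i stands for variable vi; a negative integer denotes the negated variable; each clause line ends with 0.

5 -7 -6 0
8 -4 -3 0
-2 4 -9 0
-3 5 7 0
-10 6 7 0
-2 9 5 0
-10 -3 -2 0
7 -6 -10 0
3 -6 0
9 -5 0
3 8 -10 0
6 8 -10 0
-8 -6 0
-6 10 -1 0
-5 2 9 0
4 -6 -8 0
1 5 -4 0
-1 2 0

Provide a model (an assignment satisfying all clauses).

Branch on v1: take v1 = False.
Try v2 = False.
For the remaining variables, v3 = False, v4 = False, v5 = True, v6 = False, v7 = True, v8 = True, v9 = True, v10 = True works.

v1=0  v2=0  v3=0  v4=0  v5=1  v6=0  v7=1  v8=1  v9=1  v10=1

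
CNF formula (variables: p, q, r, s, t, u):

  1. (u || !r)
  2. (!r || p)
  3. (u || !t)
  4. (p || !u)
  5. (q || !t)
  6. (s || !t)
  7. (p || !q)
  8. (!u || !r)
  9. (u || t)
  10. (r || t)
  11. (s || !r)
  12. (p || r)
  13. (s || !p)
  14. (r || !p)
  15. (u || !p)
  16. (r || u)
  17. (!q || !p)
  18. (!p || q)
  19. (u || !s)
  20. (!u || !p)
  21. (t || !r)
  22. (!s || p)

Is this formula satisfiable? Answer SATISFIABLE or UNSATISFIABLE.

p = True:
  propagation gives s=True, r=True, u=True; an empty clause results — contradiction.
p = False:
  propagation gives r=False; an empty clause results — contradiction.
Every branch closes, so no satisfying assignment exists.

UNSATISFIABLE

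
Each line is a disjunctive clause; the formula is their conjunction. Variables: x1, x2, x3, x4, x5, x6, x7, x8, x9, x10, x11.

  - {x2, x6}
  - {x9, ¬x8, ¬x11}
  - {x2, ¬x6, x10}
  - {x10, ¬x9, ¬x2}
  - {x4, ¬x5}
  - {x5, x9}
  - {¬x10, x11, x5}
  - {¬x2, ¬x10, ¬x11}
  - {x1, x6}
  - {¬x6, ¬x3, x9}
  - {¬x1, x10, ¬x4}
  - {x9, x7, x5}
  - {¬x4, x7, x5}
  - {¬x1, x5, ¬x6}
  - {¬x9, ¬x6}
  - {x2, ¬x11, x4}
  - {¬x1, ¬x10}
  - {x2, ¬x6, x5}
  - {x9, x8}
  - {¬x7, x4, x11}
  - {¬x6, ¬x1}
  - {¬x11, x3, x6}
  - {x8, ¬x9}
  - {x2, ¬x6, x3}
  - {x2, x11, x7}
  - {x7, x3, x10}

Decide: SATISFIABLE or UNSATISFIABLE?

Try x1 = False.
  then x6 is forced to True.
  then x9 is forced to False.
  then x5 is forced to True.
  then x4 is forced to True.
  then x3 is forced to False.
  then x8 is forced to True.
  then x11 is forced to False.
  then x2 is forced to True.
Try x7 = True.
x10 is now unconstrained; take x10 = False.
Every clause has at least one true literal under this assignment.
So x1=0, x2=1, x3=0, x4=1, x5=1, x6=1, x7=1, x8=1, x9=0, x10=0, x11=0 is a satisfying assignment.

SATISFIABLE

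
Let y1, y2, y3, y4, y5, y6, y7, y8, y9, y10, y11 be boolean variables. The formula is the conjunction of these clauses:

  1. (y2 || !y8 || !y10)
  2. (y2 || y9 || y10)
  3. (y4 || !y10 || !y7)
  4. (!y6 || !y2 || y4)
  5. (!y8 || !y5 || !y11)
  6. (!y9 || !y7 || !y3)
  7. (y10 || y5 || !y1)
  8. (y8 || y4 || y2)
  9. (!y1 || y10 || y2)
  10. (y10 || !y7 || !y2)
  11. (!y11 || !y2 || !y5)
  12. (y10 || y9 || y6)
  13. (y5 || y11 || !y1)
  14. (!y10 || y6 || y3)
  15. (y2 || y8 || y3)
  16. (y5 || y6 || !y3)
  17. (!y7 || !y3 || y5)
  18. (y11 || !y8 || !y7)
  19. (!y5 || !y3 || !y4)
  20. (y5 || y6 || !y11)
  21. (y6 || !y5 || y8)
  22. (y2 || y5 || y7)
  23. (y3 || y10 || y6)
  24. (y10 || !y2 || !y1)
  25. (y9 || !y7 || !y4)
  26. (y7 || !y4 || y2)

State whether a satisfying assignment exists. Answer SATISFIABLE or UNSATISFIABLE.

SATISFIABLE

y1 occurs only negated in the remaining clauses — set y1 = False.
Set y2 = True and propagate.
Branch on y3: take y3 = False.
Try y4 = True.
The remaining clauses are satisfied by y5 = False, y6 = True, y7 = False, y8 = False, y9 = True, y10 = True, y11 = False.
So y1 = F  y2 = T  y3 = F  y4 = T  y5 = F  y6 = T  y7 = F  y8 = F  y9 = T  y10 = T  y11 = F is a satisfying assignment.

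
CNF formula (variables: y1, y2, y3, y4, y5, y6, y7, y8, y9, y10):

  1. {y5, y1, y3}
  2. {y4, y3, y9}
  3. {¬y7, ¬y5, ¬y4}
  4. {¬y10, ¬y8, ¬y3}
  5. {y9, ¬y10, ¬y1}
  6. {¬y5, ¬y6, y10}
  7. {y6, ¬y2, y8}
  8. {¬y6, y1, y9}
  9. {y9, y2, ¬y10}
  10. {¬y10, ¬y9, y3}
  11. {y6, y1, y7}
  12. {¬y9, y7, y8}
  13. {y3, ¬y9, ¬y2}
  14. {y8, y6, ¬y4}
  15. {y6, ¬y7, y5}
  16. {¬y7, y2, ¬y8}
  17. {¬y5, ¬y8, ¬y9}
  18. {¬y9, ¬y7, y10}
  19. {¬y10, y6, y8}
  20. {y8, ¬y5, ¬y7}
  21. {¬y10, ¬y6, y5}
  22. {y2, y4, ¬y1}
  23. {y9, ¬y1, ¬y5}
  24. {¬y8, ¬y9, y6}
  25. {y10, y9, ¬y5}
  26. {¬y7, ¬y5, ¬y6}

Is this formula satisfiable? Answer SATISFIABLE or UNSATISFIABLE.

SATISFIABLE

Branch on y1: take y1 = False.
Set y2 = True and propagate.
Try y3 = True.
For the remaining variables, y4 = False, y5 = False, y6 = True, y7 = False, y8 = True, y9 = True, y10 = False works.
So y1=F, y2=T, y3=T, y4=F, y5=F, y6=T, y7=F, y8=T, y9=T, y10=F is a satisfying assignment.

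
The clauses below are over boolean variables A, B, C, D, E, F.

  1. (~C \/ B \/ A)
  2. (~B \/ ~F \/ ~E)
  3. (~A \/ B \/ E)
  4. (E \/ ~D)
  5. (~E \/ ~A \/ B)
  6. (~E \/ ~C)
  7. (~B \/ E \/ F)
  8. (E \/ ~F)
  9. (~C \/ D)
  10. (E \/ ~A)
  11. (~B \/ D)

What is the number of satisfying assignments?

Case analysis on E and B:
  E=T, B=T: remaining (A,C,D,F) ∈ {(F,F,T,F); (T,F,T,F)} — 2.
  E=T, B=F: remaining (A,C,D,F) ∈ {(F,F,F,F); (F,F,F,T); (F,F,T,F); (F,F,T,T)} — 4.
  E=F, B=T: a clause becomes empty — 0.
  E=F, B=F: remaining (A,C,D,F) ∈ {(F,F,F,F)} — 1.
Total: 2 + 4 + 0 + 1 = 7.

7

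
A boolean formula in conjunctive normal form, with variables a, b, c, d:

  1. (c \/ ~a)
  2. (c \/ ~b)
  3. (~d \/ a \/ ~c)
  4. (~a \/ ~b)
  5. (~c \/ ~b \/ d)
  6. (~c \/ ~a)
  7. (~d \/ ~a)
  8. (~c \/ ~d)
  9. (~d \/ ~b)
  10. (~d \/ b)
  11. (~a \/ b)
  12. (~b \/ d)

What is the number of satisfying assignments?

Satisfying assignments:
  a=0 b=0 c=0 d=0
  a=0 b=0 c=1 d=0
Count: 2.

2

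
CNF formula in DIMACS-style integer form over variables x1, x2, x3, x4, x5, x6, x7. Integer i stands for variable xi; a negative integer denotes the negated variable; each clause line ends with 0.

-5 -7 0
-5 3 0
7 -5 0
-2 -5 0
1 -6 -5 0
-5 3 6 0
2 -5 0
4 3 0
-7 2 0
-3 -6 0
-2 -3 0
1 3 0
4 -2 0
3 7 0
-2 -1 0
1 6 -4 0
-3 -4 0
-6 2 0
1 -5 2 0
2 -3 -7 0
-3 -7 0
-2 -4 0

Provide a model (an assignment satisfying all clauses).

Pure literal: x5 appears only negated; assign x5 = False.
Set x1 = False and propagate.
  then x3 is forced to True.
  then x6 is forced to False.
  then x2 is forced to False.
  then x7 is forced to False.
  then x4 is forced to False.

x1 = False, x2 = False, x3 = True, x4 = False, x5 = False, x6 = False, x7 = False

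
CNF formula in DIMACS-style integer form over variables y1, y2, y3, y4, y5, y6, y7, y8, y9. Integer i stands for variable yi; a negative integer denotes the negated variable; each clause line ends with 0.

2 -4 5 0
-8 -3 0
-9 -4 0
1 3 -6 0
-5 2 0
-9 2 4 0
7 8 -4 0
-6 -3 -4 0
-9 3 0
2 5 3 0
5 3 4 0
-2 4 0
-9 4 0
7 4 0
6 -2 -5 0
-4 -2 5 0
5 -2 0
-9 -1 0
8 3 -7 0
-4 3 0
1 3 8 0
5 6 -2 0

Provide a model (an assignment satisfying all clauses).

y1=False, y2=False, y3=True, y4=False, y5=False, y6=True, y7=True, y8=False, y9=False

Check each clause:
  1. (y5 || !y4 || y2) — !y4 is true.
  2. (!y8 || !y3) — !y8 is true.
  3. (!y9 || !y4) — !y4 is true.
  4. (y3 || y1 || !y6) — y3 is true.
  5. (!y5 || y2) — !y5 is true.
  6. (y4 || y2 || !y9) — !y9 is true.
  7. (y7 || !y4 || y8) — !y4 is true.
  8. (!y6 || !y3 || !y4) — !y4 is true.
  9. (!y9 || y3) — y3 is true.
  10. (y5 || y2 || y3) — y3 is true.
  11. (y5 || y3 || y4) — y3 is true.
  12. (y4 || !y2) — !y2 is true.
  13. (y4 || !y9) — !y9 is true.
  14. (y4 || y7) — y7 is true.
  15. (!y2 || !y5 || y6) — !y5 is true.
  16. (!y2 || y5 || !y4) — !y4 is true.
  17. (!y2 || y5) — !y2 is true.
  18. (!y9 || !y1) — !y1 is true.
  19. (!y7 || y8 || y3) — y3 is true.
  20. (y3 || !y4) — y3 is true.
  21. (y3 || y8 || y1) — y3 is true.
  22. (y5 || !y2 || y6) — y6 is true.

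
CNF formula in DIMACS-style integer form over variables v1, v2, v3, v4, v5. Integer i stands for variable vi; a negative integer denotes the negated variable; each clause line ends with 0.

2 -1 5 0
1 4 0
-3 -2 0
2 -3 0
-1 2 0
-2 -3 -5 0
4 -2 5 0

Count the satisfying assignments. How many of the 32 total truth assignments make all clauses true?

7

The models are:
  v1=0 v2=0 v3=0 v4=1 v5=0
  v1=0 v2=0 v3=0 v4=1 v5=1
  v1=0 v2=1 v3=0 v4=1 v5=0
  v1=0 v2=1 v3=0 v4=1 v5=1
  v1=1 v2=1 v3=0 v4=0 v5=1
  v1=1 v2=1 v3=0 v4=1 v5=0
  v1=1 v2=1 v3=0 v4=1 v5=1
That's 7 in total.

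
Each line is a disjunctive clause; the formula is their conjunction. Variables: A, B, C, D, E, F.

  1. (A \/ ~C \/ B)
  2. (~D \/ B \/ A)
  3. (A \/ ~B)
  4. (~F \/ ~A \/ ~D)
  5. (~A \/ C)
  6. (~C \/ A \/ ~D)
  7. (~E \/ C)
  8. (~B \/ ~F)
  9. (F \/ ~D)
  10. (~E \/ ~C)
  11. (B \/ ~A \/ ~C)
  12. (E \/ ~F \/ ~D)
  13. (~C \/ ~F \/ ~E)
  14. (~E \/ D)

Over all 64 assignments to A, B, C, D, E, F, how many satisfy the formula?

3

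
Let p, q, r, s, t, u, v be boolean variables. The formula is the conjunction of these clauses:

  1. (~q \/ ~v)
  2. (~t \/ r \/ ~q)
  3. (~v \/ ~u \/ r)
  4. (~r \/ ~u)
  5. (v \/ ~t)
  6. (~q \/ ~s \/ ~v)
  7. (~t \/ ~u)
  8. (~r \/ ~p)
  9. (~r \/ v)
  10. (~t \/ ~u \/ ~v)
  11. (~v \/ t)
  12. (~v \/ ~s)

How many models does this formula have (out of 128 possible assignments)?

19

Case analysis on v and r:
  v=T, r=T: remaining (p,q,s,t,u) ∈ {(F,F,F,T,F)} — 1.
  v=T, r=F: remaining (p,q,s,t,u) ∈ {(F,F,F,T,F); (T,F,F,T,F)} — 2.
  v=F, r=T: a clause becomes empty — 0.
  v=F, r=F: forces t=F; p, q, s, u free → 2^4 = 16.
Total: 1 + 2 + 0 + 16 = 19.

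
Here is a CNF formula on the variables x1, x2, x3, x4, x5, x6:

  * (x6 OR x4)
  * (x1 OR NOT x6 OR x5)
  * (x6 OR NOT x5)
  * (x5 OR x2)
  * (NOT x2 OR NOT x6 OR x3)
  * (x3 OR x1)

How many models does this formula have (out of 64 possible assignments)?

15

Case analysis on x6 and x5:
  x6=1, x5=1: x4 free; 5 ways for (x1,x2,x3) × 2^1 = 10.
  x6=1, x5=0: remaining (x1,x2,x3,x4) ∈ {(1,1,1,0); (1,1,1,1)} — 2.
  x6=0, x5=1: a clause becomes empty — 0.
  x6=0, x5=0: remaining (x1,x2,x3,x4) ∈ {(0,1,1,1); (1,1,0,1); (1,1,1,1)} — 3.
Total: 10 + 2 + 0 + 3 = 15.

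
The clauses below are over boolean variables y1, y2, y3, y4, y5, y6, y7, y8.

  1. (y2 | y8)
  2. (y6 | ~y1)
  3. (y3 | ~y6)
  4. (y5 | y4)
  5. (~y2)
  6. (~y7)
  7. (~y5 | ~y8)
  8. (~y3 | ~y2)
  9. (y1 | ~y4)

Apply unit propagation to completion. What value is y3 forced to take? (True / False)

Unit clause (~y2) sets y2 = False.
(y8 | y2): since y2 = False, the clause reduces to (y8). y8 = True.
(~y7) stands alone — y7 = False.
From (~y8 | ~y5) and y8 = True: y5 = False.
(y4 | y5): since y5 = False, the clause reduces to (y4). y4 = True.
(~y4 | y1): since y4 = True, the clause reduces to (y1). y1 = True.
In (y6 | ~y1), ~y1 is now false; y6 must hold, so y6 = True.
From (y3 | ~y6) and y6 = True: y3 = True.

True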